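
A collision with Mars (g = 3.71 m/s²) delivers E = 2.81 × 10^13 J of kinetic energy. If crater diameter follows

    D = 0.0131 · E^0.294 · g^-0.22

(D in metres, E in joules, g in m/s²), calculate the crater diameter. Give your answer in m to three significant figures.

E^0.294 = (2.81 × 10^13)^0.294 = 8.993 × 10^3
g^-0.22 = 3.71^-0.22 = 0.7494
D = 0.0131 × 8.993 × 10^3 × 0.7494 = 88.29 m

D ≈ 88.3 m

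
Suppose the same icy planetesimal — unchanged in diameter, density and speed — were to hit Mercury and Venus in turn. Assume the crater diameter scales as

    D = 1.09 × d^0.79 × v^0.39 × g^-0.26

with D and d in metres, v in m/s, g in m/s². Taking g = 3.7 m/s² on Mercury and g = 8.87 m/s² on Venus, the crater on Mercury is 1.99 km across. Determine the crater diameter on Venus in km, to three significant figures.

All impactor-dependent factors cancel in the ratio, leaving D_Venus/D_Mercury = (g_Venus/g_Mercury)^-0.26.
(8.87/3.7)^-0.26 = 2.397^-0.26 = 0.7967
D_Venus = 0.7967 × 1.99 km = 1.59 km

D ≈ 1.59 km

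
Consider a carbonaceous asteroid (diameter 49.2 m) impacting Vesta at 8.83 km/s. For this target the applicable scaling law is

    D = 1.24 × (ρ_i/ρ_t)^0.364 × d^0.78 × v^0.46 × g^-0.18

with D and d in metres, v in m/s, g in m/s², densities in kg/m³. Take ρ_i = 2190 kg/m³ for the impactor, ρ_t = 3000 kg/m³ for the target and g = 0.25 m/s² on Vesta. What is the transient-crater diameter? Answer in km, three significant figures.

In SI units: v = 8830 m/s.
(ρ_i/ρ_t)^0.364 = (2190/3000)^0.364 = 0.8918
d^0.78 = 49.2^0.78 = 20.88
v^0.46 = 8830^0.46 = 65.33
g^-0.18 = 0.25^-0.18 = 1.283
D = 1.24 × 0.8918 × 20.88 × 65.33 × 1.283 = 1935 m
   = 1.935 km

D ≈ 1.94 km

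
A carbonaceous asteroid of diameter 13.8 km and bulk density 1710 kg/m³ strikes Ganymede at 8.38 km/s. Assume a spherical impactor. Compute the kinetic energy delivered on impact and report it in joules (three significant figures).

E ≈ 8.26 × 10^22 J

d = 13800 m; v = 8380 m/s.
Mass m = (π/6) ρ d³ = (π/6) × 1710 × (13800)³ = 2.353 × 10^15 kg
E = ½ m v² = 0.5 × 2.353 × 10^15 × (8380)² = 8.262 × 10^22 J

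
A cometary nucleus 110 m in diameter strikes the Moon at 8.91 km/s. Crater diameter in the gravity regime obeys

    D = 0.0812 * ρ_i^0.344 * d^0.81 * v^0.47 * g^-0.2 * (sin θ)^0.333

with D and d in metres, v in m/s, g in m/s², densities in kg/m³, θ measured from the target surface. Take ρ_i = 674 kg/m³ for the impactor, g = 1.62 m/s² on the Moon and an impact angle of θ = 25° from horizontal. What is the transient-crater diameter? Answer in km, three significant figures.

D ≈ 1.68 km

In SI units: v = 8910 m/s.
ρ_i^0.344 = 674^0.344 = 9.399
d^0.81 = 110^0.81 = 45.03
v^0.47 = 8910^0.47 = 71.85
g^-0.2 = 1.62^-0.2 = 0.9080
(sin 25°)^0.333 = 0.4226^0.333 = 0.7506
D = 0.0812 × 9.399 × 45.03 × 71.85 × 0.9080 × 0.7506 = 1683 m
   = 1.683 km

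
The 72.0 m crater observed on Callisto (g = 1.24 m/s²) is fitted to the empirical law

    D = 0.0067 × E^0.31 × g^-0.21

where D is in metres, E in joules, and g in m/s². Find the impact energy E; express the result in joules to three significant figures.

Rearranging: E = [D / (0.0067 · g^-0.21)]^(1/0.31).
g^-0.21 = 1.24^-0.21 = 0.9558
D / (0.0067 × 0.9558) = 72 / (6.404 × 10^-3) = 1.124 × 10^4
E = (1.124 × 10^4)^3.2258 = 1.167 × 10^13 J

E ≈ 1.17 × 10^13 J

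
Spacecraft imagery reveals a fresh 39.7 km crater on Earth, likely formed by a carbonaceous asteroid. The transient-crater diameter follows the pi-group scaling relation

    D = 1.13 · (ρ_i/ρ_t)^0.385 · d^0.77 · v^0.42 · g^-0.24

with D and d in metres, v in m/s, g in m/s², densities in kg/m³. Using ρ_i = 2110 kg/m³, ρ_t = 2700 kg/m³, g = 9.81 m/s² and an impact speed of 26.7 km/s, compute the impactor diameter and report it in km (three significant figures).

d ≈ 7.11 km

Rearranging for d: d = [D / (1.13 · (2110/2700)^0.385 · 26700^0.42 · 9.81^-0.24)]^(1/0.77).
D = 39700 m.
(2110/2700)^0.385 = 0.9094
26700^0.42 = 72.30
9.81^-0.24 = 0.5781
Denominator = 1.13 × 0.9094 × 72.30 × 0.5781 = 42.95
D / 42.95 = 39700 / 42.95 = 924.3
d = 924.3^(1/0.77) = 924.3^1.2987 = 7107 m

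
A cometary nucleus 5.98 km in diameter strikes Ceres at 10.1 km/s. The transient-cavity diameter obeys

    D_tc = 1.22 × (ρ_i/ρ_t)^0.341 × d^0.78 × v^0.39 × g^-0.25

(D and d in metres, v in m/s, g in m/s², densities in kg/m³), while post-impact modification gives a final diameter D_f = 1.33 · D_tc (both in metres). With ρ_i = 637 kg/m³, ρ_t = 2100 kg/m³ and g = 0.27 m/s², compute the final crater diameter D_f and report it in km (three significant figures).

D_f ≈ 48.2 km

In SI: d = 5980 m, v = 10100 m/s.
(ρ_i/ρ_t)^0.341 = (637/2100)^0.341 = 0.6658
d^0.78 = 5980^0.78 = 882.7
v^0.39 = 10100^0.39 = 36.45
g^-0.25 = 0.27^-0.25 = 1.387
D_tc = 1.22 × 0.6658 × 882.7 × 36.45 × 1.387 = 36250 m
D_f = 1.33 × 36250 = 48212 m
     = 48.21 km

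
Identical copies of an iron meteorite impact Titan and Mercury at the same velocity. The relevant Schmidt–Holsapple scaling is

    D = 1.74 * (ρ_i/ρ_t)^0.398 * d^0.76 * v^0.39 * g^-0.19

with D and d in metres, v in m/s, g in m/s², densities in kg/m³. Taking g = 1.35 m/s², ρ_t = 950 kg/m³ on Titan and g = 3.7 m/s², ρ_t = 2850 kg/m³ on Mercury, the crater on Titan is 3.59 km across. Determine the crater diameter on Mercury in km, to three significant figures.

The impactor-only factors (d, v, ρ_i) cancel in the ratio, leaving D_Mercury/D_Titan = (g_Mercury/g_Titan)^-0.19 · (ρ_t,Titan/ρ_t,Mercury)^0.398.
(3.7/1.35)^-0.19 = 2.741^-0.19 = 0.8257
(950/2850)^0.398 = 0.3333^0.398 = 0.6458
Ratio = 0.8257 × 0.6458 = 0.5332
D_Mercury = 0.5332 × 3.59 km = 1.91 km

D ≈ 1.91 km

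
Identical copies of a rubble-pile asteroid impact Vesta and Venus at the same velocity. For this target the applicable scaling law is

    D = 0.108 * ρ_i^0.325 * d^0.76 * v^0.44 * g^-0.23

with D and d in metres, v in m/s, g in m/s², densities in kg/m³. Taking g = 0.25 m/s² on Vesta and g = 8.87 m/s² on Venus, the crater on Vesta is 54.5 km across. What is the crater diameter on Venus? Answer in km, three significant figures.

D ≈ 24.0 km

All impactor-dependent factors cancel in the ratio, leaving D_Venus/D_Vesta = (g_Venus/g_Vesta)^-0.23.
(8.87/0.25)^-0.23 = 35.48^-0.23 = 0.4401
D_Venus = 0.4401 × 54.5 km = 24.0 km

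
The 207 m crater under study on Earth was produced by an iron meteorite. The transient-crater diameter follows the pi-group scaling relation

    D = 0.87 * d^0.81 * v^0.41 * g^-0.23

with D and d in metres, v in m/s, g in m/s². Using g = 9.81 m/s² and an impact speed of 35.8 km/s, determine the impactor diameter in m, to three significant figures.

d ≈ 8.14 m

Rearranging for d: d = [D / (0.87 · 35800^0.41 · 9.81^-0.23)]^(1/0.81).
35800^0.41 = 73.64
9.81^-0.23 = 0.5914
Denominator = 0.87 × 73.64 × 0.5914 = 37.89
D / 37.89 = 207 / 37.89 = 5.463
d = 5.463^(1/0.81) = 5.463^1.2346 = 8.136 m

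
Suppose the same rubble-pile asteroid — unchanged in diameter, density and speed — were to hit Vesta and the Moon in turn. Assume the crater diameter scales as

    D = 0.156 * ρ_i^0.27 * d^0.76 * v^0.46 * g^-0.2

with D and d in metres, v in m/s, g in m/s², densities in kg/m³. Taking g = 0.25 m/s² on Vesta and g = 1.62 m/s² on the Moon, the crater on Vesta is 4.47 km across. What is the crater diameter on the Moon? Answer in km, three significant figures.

D ≈ 3.08 km

All impactor-dependent factors cancel in the ratio, leaving D_Moon/D_Vesta = (g_Moon/g_Vesta)^-0.2.
(1.62/0.25)^-0.2 = 6.480^-0.2 = 0.6882
D_Moon = 0.6882 × 4.47 km = 3.08 km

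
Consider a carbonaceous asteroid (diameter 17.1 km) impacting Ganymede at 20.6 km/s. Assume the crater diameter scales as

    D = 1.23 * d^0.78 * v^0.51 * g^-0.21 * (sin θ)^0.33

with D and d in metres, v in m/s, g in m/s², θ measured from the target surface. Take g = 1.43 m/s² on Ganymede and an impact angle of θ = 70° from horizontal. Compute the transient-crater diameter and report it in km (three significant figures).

In SI units: d = 17100 m, v = 20600 m/s.
d^0.78 = 17100^0.78 = 2003
v^0.51 = 20600^0.51 = 158.5
g^-0.21 = 1.43^-0.21 = 0.9276
(sin 70°)^0.33 = 0.9397^0.33 = 0.9797
D = 1.23 × 2003 × 158.5 × 0.9276 × 0.9797 = 3.549 × 10^5 m
   = 354.9 km

D ≈ 355 km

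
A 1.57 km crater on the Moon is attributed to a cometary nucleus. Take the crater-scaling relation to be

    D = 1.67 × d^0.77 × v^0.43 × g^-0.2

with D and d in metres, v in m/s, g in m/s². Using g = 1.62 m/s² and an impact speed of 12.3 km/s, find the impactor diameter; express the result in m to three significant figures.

d ≈ 42.8 m

Rearranging for d: d = [D / (1.67 · 12300^0.43 · 1.62^-0.2)]^(1/0.77).
D = 1570 m.
12300^0.43 = 57.37
1.62^-0.2 = 0.9080
Denominator = 1.67 × 57.37 × 0.9080 = 86.99
D / 86.99 = 1570 / 86.99 = 18.05
d = 18.05^(1/0.77) = 18.05^1.2987 = 42.83 m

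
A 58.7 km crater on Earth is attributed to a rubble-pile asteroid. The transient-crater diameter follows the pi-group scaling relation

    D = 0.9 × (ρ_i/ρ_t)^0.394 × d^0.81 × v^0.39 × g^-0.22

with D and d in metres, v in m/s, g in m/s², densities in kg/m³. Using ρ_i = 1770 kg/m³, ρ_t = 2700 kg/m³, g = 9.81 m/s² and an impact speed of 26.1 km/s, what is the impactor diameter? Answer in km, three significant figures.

Rearranging for d: d = [D / (0.9 · (1770/2700)^0.394 · 26100^0.39 · 9.81^-0.22)]^(1/0.81).
D = 58700 m.
(1770/2700)^0.394 = 0.8467
26100^0.39 = 52.78
9.81^-0.22 = 0.6051
Denominator = 0.9 × 0.8467 × 52.78 × 0.6051 = 24.34
D / 24.34 = 58700 / 24.34 = 2412
d = 2412^(1/0.81) = 2412^1.2346 = 14993 m

d ≈ 15.0 km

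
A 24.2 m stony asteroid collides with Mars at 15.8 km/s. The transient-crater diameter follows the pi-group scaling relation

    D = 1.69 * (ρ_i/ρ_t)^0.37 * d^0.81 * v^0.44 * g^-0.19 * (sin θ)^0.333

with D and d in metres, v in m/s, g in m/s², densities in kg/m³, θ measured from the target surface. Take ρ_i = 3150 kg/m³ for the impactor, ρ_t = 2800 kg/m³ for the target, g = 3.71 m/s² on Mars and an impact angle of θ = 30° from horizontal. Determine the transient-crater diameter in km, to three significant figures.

D ≈ 1.02 km

In SI units: v = 15800 m/s.
(ρ_i/ρ_t)^0.37 = (3150/2800)^0.37 = 1.045
d^0.81 = 24.2^0.81 = 13.21
v^0.44 = 15800^0.44 = 70.37
g^-0.19 = 3.71^-0.19 = 0.7795
(sin 30°)^0.333 = 0.5000^0.333 = 0.7939
D = 1.69 × 1.045 × 13.21 × 70.37 × 0.7795 × 0.7939 = 1016 m
   = 1.016 km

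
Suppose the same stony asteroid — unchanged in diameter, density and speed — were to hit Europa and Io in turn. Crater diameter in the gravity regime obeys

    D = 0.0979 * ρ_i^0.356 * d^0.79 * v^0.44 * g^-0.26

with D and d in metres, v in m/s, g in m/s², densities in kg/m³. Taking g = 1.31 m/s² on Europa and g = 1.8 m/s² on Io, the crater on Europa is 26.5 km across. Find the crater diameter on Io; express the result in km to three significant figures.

All impactor-dependent factors cancel in the ratio, leaving D_Io/D_Europa = (g_Io/g_Europa)^-0.26.
(1.8/1.31)^-0.26 = 1.374^-0.26 = 0.9207
D_Io = 0.9207 × 26.5 km = 24.4 km

D ≈ 24.4 km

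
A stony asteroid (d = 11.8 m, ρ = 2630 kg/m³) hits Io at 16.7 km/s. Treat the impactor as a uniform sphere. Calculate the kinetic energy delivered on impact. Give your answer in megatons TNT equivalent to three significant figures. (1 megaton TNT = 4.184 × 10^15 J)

E ≈ 0.0754 Mt TNT

v = 16700 m/s.
Mass m = (π/6) ρ d³ = (π/6) × 2630 × (11.8)³ = 2.263 × 10^6 kg
E = ½ m v² = 0.5 × 2.263 × 10^6 × (16700)² = 3.156 × 10^14 J
   = 3.156 × 10^14 / 4.184×10^15 = 0.07543 Mt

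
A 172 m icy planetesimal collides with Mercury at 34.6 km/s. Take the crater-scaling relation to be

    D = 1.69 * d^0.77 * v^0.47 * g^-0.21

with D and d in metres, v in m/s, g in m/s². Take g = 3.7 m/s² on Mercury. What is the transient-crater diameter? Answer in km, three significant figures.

In SI units: v = 34600 m/s.
d^0.77 = 172^0.77 = 52.64
v^0.47 = 34600^0.47 = 135.9
g^-0.21 = 3.7^-0.21 = 0.7598
D = 1.69 × 52.64 × 135.9 × 0.7598 = 9186 m
   = 9.186 km

D ≈ 9.19 km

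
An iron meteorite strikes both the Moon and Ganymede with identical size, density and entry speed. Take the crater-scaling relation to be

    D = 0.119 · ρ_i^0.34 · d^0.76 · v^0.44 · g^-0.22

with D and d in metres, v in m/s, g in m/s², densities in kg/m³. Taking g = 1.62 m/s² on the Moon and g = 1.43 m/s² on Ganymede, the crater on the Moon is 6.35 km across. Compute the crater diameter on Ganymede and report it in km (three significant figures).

All impactor-dependent factors cancel in the ratio, leaving D_Ganymede/D_Moon = (g_Ganymede/g_Moon)^-0.22.
(1.43/1.62)^-0.22 = 0.8827^-0.22 = 1.028
D_Ganymede = 1.028 × 6.35 km = 6.53 km

D ≈ 6.53 km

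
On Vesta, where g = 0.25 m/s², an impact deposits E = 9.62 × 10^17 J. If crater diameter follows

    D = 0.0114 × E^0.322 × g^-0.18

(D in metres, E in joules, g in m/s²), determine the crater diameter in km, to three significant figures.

D ≈ 9.03 km

E^0.322 = (9.62 × 10^17)^0.322 = 6.174 × 10^5
g^-0.18 = 0.25^-0.18 = 1.283
D = 0.0114 × 6.174 × 10^5 × 1.283 = 9030 m
   = 9.030 km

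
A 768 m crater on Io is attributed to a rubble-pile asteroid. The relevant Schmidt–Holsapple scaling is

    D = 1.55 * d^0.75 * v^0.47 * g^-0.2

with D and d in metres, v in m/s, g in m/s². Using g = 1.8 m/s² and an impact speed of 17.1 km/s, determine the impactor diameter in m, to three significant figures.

Rearranging for d: d = [D / (1.55 · 17100^0.47 · 1.8^-0.2)]^(1/0.75).
17100^0.47 = 97.61
1.8^-0.2 = 0.8891
Denominator = 1.55 × 97.61 × 0.8891 = 134.5
D / 134.5 = 768 / 134.5 = 5.710
d = 5.710^(1/0.75) = 5.710^1.3333 = 10.21 m

d ≈ 10.2 m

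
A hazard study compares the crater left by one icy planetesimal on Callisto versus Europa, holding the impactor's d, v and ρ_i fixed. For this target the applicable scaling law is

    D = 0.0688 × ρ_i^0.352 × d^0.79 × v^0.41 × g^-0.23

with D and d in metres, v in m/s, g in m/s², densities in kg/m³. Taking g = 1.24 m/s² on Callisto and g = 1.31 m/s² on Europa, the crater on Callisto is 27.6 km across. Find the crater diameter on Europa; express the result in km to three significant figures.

All impactor-dependent factors cancel in the ratio, leaving D_Europa/D_Callisto = (g_Europa/g_Callisto)^-0.23.
(1.31/1.24)^-0.23 = 1.056^-0.23 = 0.9875
D_Europa = 0.9875 × 27.6 km = 27.3 km

D ≈ 27.3 km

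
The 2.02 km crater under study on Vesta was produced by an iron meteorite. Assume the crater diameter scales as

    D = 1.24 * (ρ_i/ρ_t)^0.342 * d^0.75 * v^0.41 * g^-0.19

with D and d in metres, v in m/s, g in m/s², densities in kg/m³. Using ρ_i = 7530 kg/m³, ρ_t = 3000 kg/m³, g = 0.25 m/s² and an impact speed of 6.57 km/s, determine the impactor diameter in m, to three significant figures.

Rearranging for d: d = [D / (1.24 · (7530/3000)^0.342 · 6570^0.41 · 0.25^-0.19)]^(1/0.75).
D = 2020 m.
(7530/3000)^0.342 = 1.370
6570^0.41 = 36.75
0.25^-0.19 = 1.301
Denominator = 1.24 × 1.370 × 36.75 × 1.301 = 81.22
D / 81.22 = 2020 / 81.22 = 24.87
d = 24.87^(1/0.75) = 24.87^1.3333 = 72.59 m

d ≈ 72.6 m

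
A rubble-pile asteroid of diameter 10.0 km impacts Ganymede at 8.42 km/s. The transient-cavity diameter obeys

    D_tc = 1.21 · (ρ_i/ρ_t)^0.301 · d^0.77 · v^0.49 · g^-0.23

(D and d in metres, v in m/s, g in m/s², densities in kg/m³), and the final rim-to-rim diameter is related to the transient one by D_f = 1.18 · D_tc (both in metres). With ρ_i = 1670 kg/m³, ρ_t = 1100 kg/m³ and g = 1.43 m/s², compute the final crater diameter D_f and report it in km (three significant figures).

In SI: d = 10000 m, v = 8420 m/s.
(ρ_i/ρ_t)^0.301 = (1670/1100)^0.301 = 1.134
d^0.77 = 10000^0.77 = 1202
v^0.49 = 8420^0.49 = 83.83
g^-0.23 = 1.43^-0.23 = 0.9210
D_tc = 1.21 × 1.134 × 1202 × 83.83 × 0.9210 = 1.273 × 10^5 m
D_f = 1.18 × 1.273 × 10^5 = 1.502 × 10^5 m
     = 150.2 km

D_f ≈ 150 km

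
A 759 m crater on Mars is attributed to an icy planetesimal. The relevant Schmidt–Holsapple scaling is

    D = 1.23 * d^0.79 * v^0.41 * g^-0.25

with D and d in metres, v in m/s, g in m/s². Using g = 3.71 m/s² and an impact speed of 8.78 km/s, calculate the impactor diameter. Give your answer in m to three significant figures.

Rearranging for d: d = [D / (1.23 · 8780^0.41 · 3.71^-0.25)]^(1/0.79).
8780^0.41 = 41.38
3.71^-0.25 = 0.7205
Denominator = 1.23 × 41.38 × 0.7205 = 36.67
D / 36.67 = 759 / 36.67 = 20.70
d = 20.70^(1/0.79) = 20.70^1.2658 = 46.32 m

d ≈ 46.3 m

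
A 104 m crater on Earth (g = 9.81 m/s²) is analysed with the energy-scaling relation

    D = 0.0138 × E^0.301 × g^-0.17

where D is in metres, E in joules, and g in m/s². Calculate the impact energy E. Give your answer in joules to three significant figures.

E ≈ 2.76 × 10^13 J

Rearranging: E = [D / (0.0138 · g^-0.17)]^(1/0.301).
g^-0.17 = 9.81^-0.17 = 0.6783
D / (0.0138 × 0.6783) = 104 / (9.361 × 10^-3) = 1.111 × 10^4
E = (1.111 × 10^4)^3.3223 = 2.761 × 10^13 J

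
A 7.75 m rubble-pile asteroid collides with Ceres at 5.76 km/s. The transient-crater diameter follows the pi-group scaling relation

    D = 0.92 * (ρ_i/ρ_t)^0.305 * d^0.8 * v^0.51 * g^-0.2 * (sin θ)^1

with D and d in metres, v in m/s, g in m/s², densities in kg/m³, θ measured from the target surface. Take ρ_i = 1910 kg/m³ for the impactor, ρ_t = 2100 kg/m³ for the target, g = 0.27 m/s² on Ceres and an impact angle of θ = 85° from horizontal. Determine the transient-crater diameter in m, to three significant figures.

D ≈ 493 m

In SI units: v = 5760 m/s.
(ρ_i/ρ_t)^0.305 = (1910/2100)^0.305 = 0.9715
d^0.8 = 7.75^0.8 = 5.146
v^0.51 = 5760^0.51 = 82.76
g^-0.2 = 0.27^-0.2 = 1.299
(sin 85°)^1 = 0.9962^1 = 0.9962
D = 0.92 × 0.9715 × 5.146 × 82.76 × 1.299 × 0.9962 = 492.6 m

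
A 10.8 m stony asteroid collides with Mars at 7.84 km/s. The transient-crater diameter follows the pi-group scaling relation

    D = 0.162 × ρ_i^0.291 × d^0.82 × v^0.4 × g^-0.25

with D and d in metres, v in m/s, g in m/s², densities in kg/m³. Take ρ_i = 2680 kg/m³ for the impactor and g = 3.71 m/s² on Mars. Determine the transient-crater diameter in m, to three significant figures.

D ≈ 295 m

In SI units: v = 7840 m/s.
ρ_i^0.291 = 2680^0.291 = 9.945
d^0.82 = 10.8^0.82 = 7.037
v^0.4 = 7840^0.4 = 36.12
g^-0.25 = 3.71^-0.25 = 0.7205
D = 0.162 × 9.945 × 7.037 × 36.12 × 0.7205 = 295.0 m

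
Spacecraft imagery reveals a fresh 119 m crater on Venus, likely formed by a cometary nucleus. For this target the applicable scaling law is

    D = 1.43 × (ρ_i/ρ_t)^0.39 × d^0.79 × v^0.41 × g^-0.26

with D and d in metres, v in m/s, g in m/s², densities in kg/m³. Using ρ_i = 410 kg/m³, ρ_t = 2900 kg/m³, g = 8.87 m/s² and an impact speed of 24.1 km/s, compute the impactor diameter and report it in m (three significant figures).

Rearranging for d: d = [D / (1.43 · (410/2900)^0.39 · 24100^0.41 · 8.87^-0.26)]^(1/0.79).
(410/2900)^0.39 = 0.4663
24100^0.41 = 62.61
8.87^-0.26 = 0.5669
Denominator = 1.43 × 0.4663 × 62.61 × 0.5669 = 23.67
D / 23.67 = 119 / 23.67 = 5.027
d = 5.027^(1/0.79) = 5.027^1.2658 = 7.722 m

d ≈ 7.72 m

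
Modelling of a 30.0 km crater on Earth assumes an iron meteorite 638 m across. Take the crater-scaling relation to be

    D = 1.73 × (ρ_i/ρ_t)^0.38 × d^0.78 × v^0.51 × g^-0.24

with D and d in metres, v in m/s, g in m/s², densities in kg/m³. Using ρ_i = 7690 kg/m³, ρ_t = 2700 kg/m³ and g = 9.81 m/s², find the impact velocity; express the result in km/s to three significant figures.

v ≈ 14.1 km/s

Rearranging for v: v = [D / (1.73 · (7690/2700)^0.38 · 638^0.78 · 9.81^-0.24)]^(1/0.51).
D = 30000 m.
(7690/2700)^0.38 = 1.488
638^0.78 = 154.1
9.81^-0.24 = 0.5781
Denominator = 1.73 × 1.488 × 154.1 × 0.5781 = 229.3
D / 229.3 = 30000 / 229.3 = 130.8
v = 130.8^(1/0.51) = 130.8^1.9608 = 14133 m/s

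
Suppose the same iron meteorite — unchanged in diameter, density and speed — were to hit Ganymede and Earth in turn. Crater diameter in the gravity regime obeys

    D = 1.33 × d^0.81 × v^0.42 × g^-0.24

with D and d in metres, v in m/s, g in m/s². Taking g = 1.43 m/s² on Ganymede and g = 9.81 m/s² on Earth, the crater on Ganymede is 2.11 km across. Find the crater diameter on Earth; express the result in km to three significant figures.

D ≈ 1.33 km

All impactor-dependent factors cancel in the ratio, leaving D_Earth/D_Ganymede = (g_Earth/g_Ganymede)^-0.24.
(9.81/1.43)^-0.24 = 6.860^-0.24 = 0.6299
D_Earth = 0.6299 × 2.11 km = 1.33 km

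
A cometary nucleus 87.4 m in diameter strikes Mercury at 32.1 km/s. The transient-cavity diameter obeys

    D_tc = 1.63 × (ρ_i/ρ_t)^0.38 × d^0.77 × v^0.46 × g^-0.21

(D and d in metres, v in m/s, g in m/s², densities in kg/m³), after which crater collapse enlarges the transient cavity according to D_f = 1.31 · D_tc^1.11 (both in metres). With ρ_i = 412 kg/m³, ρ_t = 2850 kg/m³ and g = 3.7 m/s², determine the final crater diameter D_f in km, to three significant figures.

v = 32100 m/s.
(ρ_i/ρ_t)^0.38 = (412/2850)^0.38 = 0.4795
d^0.77 = 87.4^0.77 = 31.26
v^0.46 = 32100^0.46 = 118.3
g^-0.21 = 3.7^-0.21 = 0.7598
D_tc = 1.63 × 0.4795 × 31.26 × 118.3 × 0.7598 = 2196 m
D_f = 1.31 × (2196)^1.11 = 6706 m
     = 6.706 km

D_f ≈ 6.71 km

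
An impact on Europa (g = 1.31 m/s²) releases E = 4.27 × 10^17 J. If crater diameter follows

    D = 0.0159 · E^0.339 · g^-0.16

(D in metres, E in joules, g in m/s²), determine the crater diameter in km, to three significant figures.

D ≈ 14.4 km

E^0.339 = (4.27 × 10^17)^0.339 = 9.478 × 10^5
g^-0.16 = 1.31^-0.16 = 0.9577
D = 0.0159 × 9.478 × 10^5 × 0.9577 = 14433 m
   = 14.43 km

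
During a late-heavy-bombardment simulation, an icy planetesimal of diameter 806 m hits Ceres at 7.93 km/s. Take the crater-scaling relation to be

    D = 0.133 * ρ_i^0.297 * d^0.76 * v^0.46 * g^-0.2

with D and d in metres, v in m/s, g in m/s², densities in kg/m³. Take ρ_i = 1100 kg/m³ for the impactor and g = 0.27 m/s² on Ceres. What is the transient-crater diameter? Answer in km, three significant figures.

D ≈ 13.9 km

In SI units: v = 7930 m/s.
ρ_i^0.297 = 1100^0.297 = 8.004
d^0.76 = 806^0.76 = 161.7
v^0.46 = 7930^0.46 = 62.18
g^-0.2 = 0.27^-0.2 = 1.299
D = 0.133 × 8.004 × 161.7 × 62.18 × 1.299 = 13904 m
   = 13.90 km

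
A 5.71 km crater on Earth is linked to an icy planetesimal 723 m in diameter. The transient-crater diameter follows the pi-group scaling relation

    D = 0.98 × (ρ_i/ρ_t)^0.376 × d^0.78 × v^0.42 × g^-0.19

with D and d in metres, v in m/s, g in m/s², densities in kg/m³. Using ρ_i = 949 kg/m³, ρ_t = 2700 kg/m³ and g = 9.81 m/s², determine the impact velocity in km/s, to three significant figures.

v ≈ 32.4 km/s

Rearranging for v: v = [D / (0.98 · (949/2700)^0.376 · 723^0.78 · 9.81^-0.19)]^(1/0.42).
D = 5710 m.
(949/2700)^0.376 = 0.6749
723^0.78 = 169.9
9.81^-0.19 = 0.6480
Denominator = 0.98 × 0.6749 × 169.9 × 0.6480 = 72.82
D / 72.82 = 5710 / 72.82 = 78.41
v = 78.41^(1/0.42) = 78.41^2.381 = 32397 m/s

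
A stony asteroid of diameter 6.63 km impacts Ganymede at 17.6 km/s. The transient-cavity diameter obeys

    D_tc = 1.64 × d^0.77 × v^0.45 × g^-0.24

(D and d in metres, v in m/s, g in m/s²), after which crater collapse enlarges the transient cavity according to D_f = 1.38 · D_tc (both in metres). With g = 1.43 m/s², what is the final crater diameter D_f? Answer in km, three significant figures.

In SI: d = 6630 m, v = 17600 m/s.
d^0.77 = 6630^0.77 = 876.1
v^0.45 = 17600^0.45 = 81.37
g^-0.24 = 1.43^-0.24 = 0.9177
D_tc = 1.64 × 876.1 × 81.37 × 0.9177 = 1.073 × 10^5 m
D_f = 1.38 × 1.073 × 10^5 = 1.481 × 10^5 m
     = 148.1 km

D_f ≈ 148 km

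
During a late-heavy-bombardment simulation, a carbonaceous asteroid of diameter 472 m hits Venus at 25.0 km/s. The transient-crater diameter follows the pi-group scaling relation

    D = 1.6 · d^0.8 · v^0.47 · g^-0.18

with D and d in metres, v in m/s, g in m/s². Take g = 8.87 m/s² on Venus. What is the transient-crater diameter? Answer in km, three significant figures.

D ≈ 17.4 km

In SI units: v = 25000 m/s.
d^0.8 = 472^0.8 = 137.8
v^0.47 = 25000^0.47 = 116.7
g^-0.18 = 8.87^-0.18 = 0.6751
D = 1.6 × 137.8 × 116.7 × 0.6751 = 17370 m
   = 17.37 km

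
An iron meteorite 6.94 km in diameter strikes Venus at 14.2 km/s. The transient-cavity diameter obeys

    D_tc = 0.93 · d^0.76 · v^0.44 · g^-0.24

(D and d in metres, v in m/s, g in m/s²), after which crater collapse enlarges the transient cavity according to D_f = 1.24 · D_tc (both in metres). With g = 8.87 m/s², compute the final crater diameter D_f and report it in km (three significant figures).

In SI: d = 6940 m, v = 14200 m/s.
d^0.76 = 6940^0.76 = 830.7
v^0.44 = 14200^0.44 = 67.14
g^-0.24 = 8.87^-0.24 = 0.5922
D_tc = 0.93 × 830.7 × 67.14 × 0.5922 = 30720 m
D_f = 1.24 × 30720 = 38093 m
     = 38.09 km

D_f ≈ 38.1 km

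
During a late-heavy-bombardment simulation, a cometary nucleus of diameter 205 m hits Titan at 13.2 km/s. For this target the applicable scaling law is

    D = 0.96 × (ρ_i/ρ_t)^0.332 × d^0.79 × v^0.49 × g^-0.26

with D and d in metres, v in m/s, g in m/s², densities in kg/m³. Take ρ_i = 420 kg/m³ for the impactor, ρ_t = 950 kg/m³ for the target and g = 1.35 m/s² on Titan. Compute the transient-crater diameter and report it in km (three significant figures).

D ≈ 4.74 km

In SI units: v = 13200 m/s.
(ρ_i/ρ_t)^0.332 = (420/950)^0.332 = 0.7626
d^0.79 = 205^0.79 = 67.03
v^0.49 = 13200^0.49 = 104.5
g^-0.26 = 1.35^-0.26 = 0.9249
D = 0.96 × 0.7626 × 67.03 × 104.5 × 0.9249 = 4743 m
   = 4.743 km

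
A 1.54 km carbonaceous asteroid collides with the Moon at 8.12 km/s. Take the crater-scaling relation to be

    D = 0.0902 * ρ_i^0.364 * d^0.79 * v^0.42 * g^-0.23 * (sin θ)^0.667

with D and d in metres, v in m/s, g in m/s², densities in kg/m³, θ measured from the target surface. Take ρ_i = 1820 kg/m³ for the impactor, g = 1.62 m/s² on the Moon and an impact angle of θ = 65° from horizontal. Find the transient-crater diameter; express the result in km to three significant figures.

In SI units: d = 1540 m, v = 8120 m/s.
ρ_i^0.364 = 1820^0.364 = 15.37
d^0.79 = 1540^0.79 = 329.7
v^0.42 = 8120^0.42 = 43.85
g^-0.23 = 1.62^-0.23 = 0.8950
(sin 65°)^0.667 = 0.9063^0.667 = 0.9365
D = 0.0902 × 15.37 × 329.7 × 43.85 × 0.8950 × 0.9365 = 16800 m
   = 16.80 km

D ≈ 16.8 km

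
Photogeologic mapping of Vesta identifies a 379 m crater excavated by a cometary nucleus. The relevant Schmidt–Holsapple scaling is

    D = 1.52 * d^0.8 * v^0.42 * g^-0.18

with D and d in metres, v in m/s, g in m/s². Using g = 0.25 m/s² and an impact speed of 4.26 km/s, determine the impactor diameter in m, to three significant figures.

Rearranging for d: d = [D / (1.52 · 4260^0.42 · 0.25^-0.18)]^(1/0.8).
4260^0.42 = 33.45
0.25^-0.18 = 1.283
Denominator = 1.52 × 33.45 × 1.283 = 65.23
D / 65.23 = 379 / 65.23 = 5.810
d = 5.810^(1/0.8) = 5.810^1.25 = 9.020 m

d ≈ 9.02 m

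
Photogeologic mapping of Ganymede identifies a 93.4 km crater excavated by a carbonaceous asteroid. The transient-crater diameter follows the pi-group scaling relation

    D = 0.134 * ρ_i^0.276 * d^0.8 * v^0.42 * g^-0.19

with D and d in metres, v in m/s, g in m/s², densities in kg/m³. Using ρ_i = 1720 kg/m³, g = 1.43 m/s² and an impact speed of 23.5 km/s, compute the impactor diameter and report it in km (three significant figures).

d ≈ 8.51 km

Rearranging for d: d = [D / (0.134 · 1720^0.276 · 23500^0.42 · 1.43^-0.19)]^(1/0.8).
D = 93400 m.
1720^0.276 = 7.816
23500^0.42 = 68.52
1.43^-0.19 = 0.9343
Denominator = 0.134 × 7.816 × 68.52 × 0.9343 = 67.05
D / 67.05 = 93400 / 67.05 = 1393
d = 1393^(1/0.8) = 1393^1.25 = 8510 m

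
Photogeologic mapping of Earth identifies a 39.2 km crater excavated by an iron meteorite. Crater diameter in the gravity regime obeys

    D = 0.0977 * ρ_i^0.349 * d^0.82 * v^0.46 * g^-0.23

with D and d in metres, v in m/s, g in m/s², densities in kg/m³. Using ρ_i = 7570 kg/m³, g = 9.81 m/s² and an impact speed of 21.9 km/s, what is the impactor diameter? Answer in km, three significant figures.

Rearranging for d: d = [D / (0.0977 · 7570^0.349 · 21900^0.46 · 9.81^-0.23)]^(1/0.82).
D = 39200 m.
7570^0.349 = 22.58
21900^0.46 = 99.22
9.81^-0.23 = 0.5914
Denominator = 0.0977 × 22.58 × 99.22 × 0.5914 = 129.4
D / 129.4 = 39200 / 129.4 = 302.9
d = 302.9^(1/0.82) = 302.9^1.2195 = 1062 m

d ≈ 1.06 km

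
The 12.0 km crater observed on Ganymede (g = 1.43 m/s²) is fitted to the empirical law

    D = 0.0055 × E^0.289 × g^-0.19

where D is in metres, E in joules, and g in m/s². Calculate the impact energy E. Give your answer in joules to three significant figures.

E ≈ 1.09 × 10^22 J

Rearranging: E = [D / (0.0055 · g^-0.19)]^(1/0.289).
D = 12000 m.
g^-0.19 = 1.43^-0.19 = 0.9343
D / (0.0055 × 0.9343) = 12000 / (5.139 × 10^-3) = 2.335 × 10^6
E = (2.335 × 10^6)^3.4602 = 1.085 × 10^22 J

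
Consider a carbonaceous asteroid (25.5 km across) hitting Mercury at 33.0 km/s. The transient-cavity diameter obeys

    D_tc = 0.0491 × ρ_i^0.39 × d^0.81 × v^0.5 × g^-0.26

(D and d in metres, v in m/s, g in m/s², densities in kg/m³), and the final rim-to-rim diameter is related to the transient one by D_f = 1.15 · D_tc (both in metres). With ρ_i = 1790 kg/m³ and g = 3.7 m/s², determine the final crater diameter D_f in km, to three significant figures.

In SI: d = 25500 m, v = 33000 m/s.
ρ_i^0.39 = 1790^0.39 = 18.56
d^0.81 = 25500^0.81 = 3709
v^0.5 = 33000^0.5 = 181.7
g^-0.26 = 3.7^-0.26 = 0.7117
D_tc = 0.0491 × 18.56 × 3709 × 181.7 × 0.7117 = 4.371 × 10^5 m
D_f = 1.15 × 4.371 × 10^5 = 5.027 × 10^5 m
     = 502.7 km

D_f ≈ 503 km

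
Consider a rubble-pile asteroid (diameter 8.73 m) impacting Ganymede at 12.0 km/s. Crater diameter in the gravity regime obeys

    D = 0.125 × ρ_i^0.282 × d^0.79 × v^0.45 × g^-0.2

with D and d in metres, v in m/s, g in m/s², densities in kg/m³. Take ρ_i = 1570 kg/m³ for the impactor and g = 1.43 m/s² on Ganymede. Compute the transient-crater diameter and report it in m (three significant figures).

In SI units: v = 12000 m/s.
ρ_i^0.282 = 1570^0.282 = 7.966
d^0.79 = 8.73^0.79 = 5.539
v^0.45 = 12000^0.45 = 68.49
g^-0.2 = 1.43^-0.2 = 0.9310
D = 0.125 × 7.966 × 5.539 × 68.49 × 0.9310 = 351.7 m

D ≈ 352 m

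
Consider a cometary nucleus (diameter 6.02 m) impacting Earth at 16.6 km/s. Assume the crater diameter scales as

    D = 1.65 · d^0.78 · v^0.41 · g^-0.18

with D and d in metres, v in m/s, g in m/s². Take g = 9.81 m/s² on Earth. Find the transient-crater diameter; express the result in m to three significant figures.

D ≈ 238 m

In SI units: v = 16600 m/s.
d^0.78 = 6.02^0.78 = 4.056
v^0.41 = 16600^0.41 = 53.73
g^-0.18 = 9.81^-0.18 = 0.6630
D = 1.65 × 4.056 × 53.73 × 0.6630 = 238.4 m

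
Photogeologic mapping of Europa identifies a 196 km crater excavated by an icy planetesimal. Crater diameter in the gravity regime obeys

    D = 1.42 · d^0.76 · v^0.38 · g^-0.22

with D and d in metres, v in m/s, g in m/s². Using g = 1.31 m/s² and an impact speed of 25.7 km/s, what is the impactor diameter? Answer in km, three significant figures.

d ≈ 39.1 km

Rearranging for d: d = [D / (1.42 · 25700^0.38 · 1.31^-0.22)]^(1/0.76).
D = 196000 m.
25700^0.38 = 47.40
1.31^-0.22 = 0.9423
Denominator = 1.42 × 47.40 × 0.9423 = 63.42
D / 63.42 = 196000 / 63.42 = 3091
d = 3091^(1/0.76) = 3091^1.3158 = 39109 m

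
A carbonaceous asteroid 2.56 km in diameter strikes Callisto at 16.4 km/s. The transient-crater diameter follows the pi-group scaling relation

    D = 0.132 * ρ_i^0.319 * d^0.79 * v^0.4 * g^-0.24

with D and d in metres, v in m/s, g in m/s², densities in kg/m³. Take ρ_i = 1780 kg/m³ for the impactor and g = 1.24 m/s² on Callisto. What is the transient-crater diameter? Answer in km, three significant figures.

In SI units: d = 2560 m, v = 16400 m/s.
ρ_i^0.319 = 1780^0.319 = 10.89
d^0.79 = 2560^0.79 = 492.6
v^0.4 = 16400^0.4 = 48.52
g^-0.24 = 1.24^-0.24 = 0.9497
D = 0.132 × 10.89 × 492.6 × 48.52 × 0.9497 = 32629 m
   = 32.63 km

D ≈ 32.6 km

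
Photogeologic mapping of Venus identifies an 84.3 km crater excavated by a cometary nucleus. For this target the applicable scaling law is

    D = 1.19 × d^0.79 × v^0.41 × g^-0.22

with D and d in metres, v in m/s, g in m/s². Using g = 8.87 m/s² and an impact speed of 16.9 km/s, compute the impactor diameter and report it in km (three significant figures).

d ≈ 16.2 km

Rearranging for d: d = [D / (1.19 · 16900^0.41 · 8.87^-0.22)]^(1/0.79).
D = 84300 m.
16900^0.41 = 54.13
8.87^-0.22 = 0.6187
Denominator = 1.19 × 54.13 × 0.6187 = 39.85
D / 39.85 = 84300 / 39.85 = 2115
d = 2115^(1/0.79) = 2115^1.2658 = 16187 m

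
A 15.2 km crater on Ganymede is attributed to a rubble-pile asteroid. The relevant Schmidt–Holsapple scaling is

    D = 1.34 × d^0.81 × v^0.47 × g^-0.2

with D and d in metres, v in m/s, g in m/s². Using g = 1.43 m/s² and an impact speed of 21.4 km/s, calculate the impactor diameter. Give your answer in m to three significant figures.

Rearranging for d: d = [D / (1.34 · 21400^0.47 · 1.43^-0.2)]^(1/0.81).
D = 15200 m.
21400^0.47 = 108.5
1.43^-0.2 = 0.9310
Denominator = 1.34 × 108.5 × 0.9310 = 135.4
D / 135.4 = 15200 / 135.4 = 112.3
d = 112.3^(1/0.81) = 112.3^1.2346 = 339.9 m

d ≈ 340 m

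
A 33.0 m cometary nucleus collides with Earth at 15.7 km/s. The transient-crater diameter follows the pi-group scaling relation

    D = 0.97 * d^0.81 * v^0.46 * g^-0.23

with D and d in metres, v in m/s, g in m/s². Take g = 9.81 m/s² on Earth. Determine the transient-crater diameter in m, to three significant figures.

In SI units: v = 15700 m/s.
d^0.81 = 33^0.81 = 16.98
v^0.46 = 15700^0.46 = 85.14
g^-0.23 = 9.81^-0.23 = 0.5914
D = 0.97 × 16.98 × 85.14 × 0.5914 = 829.3 m

D ≈ 829 m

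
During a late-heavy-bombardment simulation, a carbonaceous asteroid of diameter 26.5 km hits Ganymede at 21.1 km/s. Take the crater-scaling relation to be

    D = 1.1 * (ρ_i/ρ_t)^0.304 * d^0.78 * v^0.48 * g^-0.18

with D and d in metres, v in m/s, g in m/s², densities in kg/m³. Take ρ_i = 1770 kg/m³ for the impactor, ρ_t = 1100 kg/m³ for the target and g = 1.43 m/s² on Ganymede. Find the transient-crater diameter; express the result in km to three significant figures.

D ≈ 400 km

In SI units: d = 26500 m, v = 21100 m/s.
(ρ_i/ρ_t)^0.304 = (1770/1100)^0.304 = 1.156
d^0.78 = 26500^0.78 = 2819
v^0.48 = 21100^0.48 = 119.0
g^-0.18 = 1.43^-0.18 = 0.9376
D = 1.1 × 1.156 × 2819 × 119.0 × 0.9376 = 4.000 × 10^5 m
   = 400.0 km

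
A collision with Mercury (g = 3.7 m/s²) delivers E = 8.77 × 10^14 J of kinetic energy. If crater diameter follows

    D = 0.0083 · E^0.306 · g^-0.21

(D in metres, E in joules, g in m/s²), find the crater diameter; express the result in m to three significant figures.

D ≈ 236 m

E^0.306 = (8.77 × 10^14)^0.306 = 3.737 × 10^4
g^-0.21 = 3.7^-0.21 = 0.7598
D = 0.0083 × 3.737 × 10^4 × 0.7598 = 235.7 m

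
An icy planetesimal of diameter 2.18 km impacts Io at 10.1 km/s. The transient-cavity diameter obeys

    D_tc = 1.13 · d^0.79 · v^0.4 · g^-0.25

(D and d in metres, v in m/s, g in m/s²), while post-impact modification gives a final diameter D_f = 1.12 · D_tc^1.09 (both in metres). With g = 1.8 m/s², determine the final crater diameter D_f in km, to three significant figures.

D_f ≈ 45.5 km

In SI: d = 2180 m, v = 10100 m/s.
d^0.79 = 2180^0.79 = 433.9
v^0.4 = 10100^0.4 = 39.97
g^-0.25 = 1.8^-0.25 = 0.8633
D_tc = 1.13 × 433.9 × 39.97 × 0.8633 = 16920 m
D_f = 1.12 × (16920)^1.09 = 45517 m
     = 45.52 km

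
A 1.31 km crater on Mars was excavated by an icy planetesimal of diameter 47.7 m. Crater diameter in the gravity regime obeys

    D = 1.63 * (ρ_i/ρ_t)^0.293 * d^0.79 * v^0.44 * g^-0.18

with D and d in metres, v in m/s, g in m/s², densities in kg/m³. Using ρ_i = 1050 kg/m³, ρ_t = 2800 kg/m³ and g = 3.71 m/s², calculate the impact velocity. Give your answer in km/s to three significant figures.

Rearranging for v: v = [D / (1.63 · (1050/2800)^0.293 · 47.7^0.79 · 3.71^-0.18)]^(1/0.44).
D = 1310 m.
(1050/2800)^0.293 = 0.7502
47.7^0.79 = 21.19
3.71^-0.18 = 0.7898
Denominator = 1.63 × 0.7502 × 21.19 × 0.7898 = 20.47
D / 20.47 = 1310 / 20.47 = 64.00
v = 64.00^(1/0.44) = 64.00^2.2727 = 12732 m/s

v ≈ 12.7 km/s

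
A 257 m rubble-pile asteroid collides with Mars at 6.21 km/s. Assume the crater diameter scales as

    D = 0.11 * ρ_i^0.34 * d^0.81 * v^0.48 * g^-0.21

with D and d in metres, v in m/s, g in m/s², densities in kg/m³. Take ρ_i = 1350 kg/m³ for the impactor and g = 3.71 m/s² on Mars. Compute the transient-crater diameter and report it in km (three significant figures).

D ≈ 5.74 km

In SI units: v = 6210 m/s.
ρ_i^0.34 = 1350^0.34 = 11.60
d^0.81 = 257^0.81 = 89.55
v^0.48 = 6210^0.48 = 66.17
g^-0.21 = 3.71^-0.21 = 0.7593
D = 0.11 × 11.60 × 89.55 × 66.17 × 0.7593 = 5741 m
   = 5.741 km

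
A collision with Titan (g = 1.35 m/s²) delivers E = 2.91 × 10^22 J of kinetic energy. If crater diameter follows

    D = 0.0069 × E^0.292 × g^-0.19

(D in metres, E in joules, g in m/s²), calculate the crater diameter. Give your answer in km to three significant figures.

E^0.292 = (2.91 × 10^22)^0.292 = 3.626 × 10^6
g^-0.19 = 1.35^-0.19 = 0.9446
D = 0.0069 × 3.626 × 10^6 × 0.9446 = 23633 m
   = 23.63 km

D ≈ 23.6 km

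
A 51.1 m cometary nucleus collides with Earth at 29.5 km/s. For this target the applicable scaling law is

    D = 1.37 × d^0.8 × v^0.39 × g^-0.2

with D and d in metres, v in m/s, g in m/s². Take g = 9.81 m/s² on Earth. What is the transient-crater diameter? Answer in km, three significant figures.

D ≈ 1.12 km

In SI units: v = 29500 m/s.
d^0.8 = 51.1^0.8 = 23.27
v^0.39 = 29500^0.39 = 55.36
g^-0.2 = 9.81^-0.2 = 0.6334
D = 1.37 × 23.27 × 55.36 × 0.6334 = 1118 m
   = 1.118 km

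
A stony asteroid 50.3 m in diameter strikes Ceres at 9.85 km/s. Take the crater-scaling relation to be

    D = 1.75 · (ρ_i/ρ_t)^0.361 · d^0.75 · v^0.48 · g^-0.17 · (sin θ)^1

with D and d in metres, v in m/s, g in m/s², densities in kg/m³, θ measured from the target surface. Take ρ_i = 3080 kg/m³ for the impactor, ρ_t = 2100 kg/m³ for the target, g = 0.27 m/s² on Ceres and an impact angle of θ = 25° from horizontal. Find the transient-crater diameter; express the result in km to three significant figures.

In SI units: v = 9850 m/s.
(ρ_i/ρ_t)^0.361 = (3080/2100)^0.361 = 1.148
d^0.75 = 50.3^0.75 = 18.89
v^0.48 = 9850^0.48 = 82.58
g^-0.17 = 0.27^-0.17 = 1.249
(sin 25°)^1 = 0.4226^1 = 0.4226
D = 1.75 × 1.148 × 18.89 × 82.58 × 1.249 × 0.4226 = 1654 m
   = 1.654 km

D ≈ 1.65 km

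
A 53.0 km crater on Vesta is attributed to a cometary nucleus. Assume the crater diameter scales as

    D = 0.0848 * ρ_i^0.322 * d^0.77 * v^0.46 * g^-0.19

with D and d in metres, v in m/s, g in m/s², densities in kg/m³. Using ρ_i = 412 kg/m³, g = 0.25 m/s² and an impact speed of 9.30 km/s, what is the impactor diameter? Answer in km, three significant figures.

d ≈ 8.21 km

Rearranging for d: d = [D / (0.0848 · 412^0.322 · 9300^0.46 · 0.25^-0.19)]^(1/0.77).
D = 53000 m.
412^0.322 = 6.950
9300^0.46 = 66.91
0.25^-0.19 = 1.301
Denominator = 0.0848 × 6.950 × 66.91 × 1.301 = 51.30
D / 51.30 = 53000 / 51.30 = 1033
d = 1033^(1/0.77) = 1033^1.2987 = 8211 m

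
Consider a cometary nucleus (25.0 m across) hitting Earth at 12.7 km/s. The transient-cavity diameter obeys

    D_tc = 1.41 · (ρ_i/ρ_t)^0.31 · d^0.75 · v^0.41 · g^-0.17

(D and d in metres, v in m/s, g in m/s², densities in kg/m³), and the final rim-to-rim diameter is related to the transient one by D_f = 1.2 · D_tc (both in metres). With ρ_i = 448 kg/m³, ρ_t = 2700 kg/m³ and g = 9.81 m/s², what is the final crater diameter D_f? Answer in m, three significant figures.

D_f ≈ 354 m

v = 12700 m/s.
(ρ_i/ρ_t)^0.31 = (448/2700)^0.31 = 0.5730
d^0.75 = 25^0.75 = 11.18
v^0.41 = 12700^0.41 = 48.15
g^-0.17 = 9.81^-0.17 = 0.6783
D_tc = 1.41 × 0.5730 × 11.18 × 48.15 × 0.6783 = 295.0 m
D_f = 1.2 × 295.0 = 354.0 m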